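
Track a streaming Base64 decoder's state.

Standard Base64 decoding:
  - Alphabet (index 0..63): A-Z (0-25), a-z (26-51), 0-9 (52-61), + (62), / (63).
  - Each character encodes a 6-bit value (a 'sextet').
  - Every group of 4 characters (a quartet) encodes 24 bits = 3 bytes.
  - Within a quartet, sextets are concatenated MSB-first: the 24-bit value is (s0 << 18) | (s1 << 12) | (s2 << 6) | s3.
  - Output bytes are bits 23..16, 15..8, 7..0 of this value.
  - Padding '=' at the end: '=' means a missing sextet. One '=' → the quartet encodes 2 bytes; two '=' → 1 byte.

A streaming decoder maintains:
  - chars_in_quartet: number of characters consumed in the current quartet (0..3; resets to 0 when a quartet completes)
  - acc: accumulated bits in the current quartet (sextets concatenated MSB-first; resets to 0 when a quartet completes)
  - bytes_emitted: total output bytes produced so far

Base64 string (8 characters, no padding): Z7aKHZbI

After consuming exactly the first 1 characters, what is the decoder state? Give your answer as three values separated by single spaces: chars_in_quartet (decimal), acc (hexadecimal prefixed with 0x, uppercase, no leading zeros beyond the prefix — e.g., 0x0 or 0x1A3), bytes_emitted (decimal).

Answer: 1 0x19 0

Derivation:
After char 0 ('Z'=25): chars_in_quartet=1 acc=0x19 bytes_emitted=0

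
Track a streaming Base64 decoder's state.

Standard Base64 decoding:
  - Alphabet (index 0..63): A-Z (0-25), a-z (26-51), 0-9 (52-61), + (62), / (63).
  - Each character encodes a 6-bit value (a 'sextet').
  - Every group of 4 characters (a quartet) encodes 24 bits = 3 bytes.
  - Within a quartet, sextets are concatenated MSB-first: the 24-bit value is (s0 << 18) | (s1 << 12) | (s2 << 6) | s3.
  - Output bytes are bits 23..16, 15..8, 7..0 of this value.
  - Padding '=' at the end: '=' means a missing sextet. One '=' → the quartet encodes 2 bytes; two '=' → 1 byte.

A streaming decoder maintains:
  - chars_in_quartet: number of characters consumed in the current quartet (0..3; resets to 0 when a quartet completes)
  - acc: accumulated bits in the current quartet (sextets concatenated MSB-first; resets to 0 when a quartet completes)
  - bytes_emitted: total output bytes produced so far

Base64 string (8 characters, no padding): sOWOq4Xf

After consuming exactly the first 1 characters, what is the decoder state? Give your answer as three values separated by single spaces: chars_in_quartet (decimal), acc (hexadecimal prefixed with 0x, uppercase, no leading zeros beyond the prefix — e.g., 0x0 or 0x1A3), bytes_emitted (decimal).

Answer: 1 0x2C 0

Derivation:
After char 0 ('s'=44): chars_in_quartet=1 acc=0x2C bytes_emitted=0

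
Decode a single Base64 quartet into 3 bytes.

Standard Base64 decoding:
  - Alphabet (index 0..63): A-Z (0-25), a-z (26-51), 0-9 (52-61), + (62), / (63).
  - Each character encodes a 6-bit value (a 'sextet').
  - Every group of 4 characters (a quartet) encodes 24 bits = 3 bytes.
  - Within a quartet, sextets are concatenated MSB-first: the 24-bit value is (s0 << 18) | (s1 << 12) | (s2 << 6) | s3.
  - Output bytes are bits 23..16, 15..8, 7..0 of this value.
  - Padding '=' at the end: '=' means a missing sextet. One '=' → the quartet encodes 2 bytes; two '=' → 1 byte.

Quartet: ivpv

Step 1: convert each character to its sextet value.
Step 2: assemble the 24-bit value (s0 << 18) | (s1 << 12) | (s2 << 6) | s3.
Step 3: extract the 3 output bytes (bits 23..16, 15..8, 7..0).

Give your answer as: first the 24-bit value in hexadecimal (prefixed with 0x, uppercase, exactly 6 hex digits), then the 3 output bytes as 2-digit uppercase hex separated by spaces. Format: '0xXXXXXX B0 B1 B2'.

Sextets: i=34, v=47, p=41, v=47
24-bit: (34<<18) | (47<<12) | (41<<6) | 47
      = 0x880000 | 0x02F000 | 0x000A40 | 0x00002F
      = 0x8AFA6F
Bytes: (v>>16)&0xFF=8A, (v>>8)&0xFF=FA, v&0xFF=6F

Answer: 0x8AFA6F 8A FA 6F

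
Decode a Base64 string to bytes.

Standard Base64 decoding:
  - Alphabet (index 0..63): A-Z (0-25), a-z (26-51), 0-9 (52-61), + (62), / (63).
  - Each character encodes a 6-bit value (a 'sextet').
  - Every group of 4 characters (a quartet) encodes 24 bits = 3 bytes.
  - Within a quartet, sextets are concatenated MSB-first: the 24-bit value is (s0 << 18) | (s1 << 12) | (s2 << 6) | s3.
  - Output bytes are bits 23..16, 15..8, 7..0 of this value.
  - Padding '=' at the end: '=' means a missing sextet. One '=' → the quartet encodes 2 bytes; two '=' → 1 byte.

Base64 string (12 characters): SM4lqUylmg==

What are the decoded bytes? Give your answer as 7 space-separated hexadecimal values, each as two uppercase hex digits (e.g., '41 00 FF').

After char 0 ('S'=18): chars_in_quartet=1 acc=0x12 bytes_emitted=0
After char 1 ('M'=12): chars_in_quartet=2 acc=0x48C bytes_emitted=0
After char 2 ('4'=56): chars_in_quartet=3 acc=0x12338 bytes_emitted=0
After char 3 ('l'=37): chars_in_quartet=4 acc=0x48CE25 -> emit 48 CE 25, reset; bytes_emitted=3
After char 4 ('q'=42): chars_in_quartet=1 acc=0x2A bytes_emitted=3
After char 5 ('U'=20): chars_in_quartet=2 acc=0xA94 bytes_emitted=3
After char 6 ('y'=50): chars_in_quartet=3 acc=0x2A532 bytes_emitted=3
After char 7 ('l'=37): chars_in_quartet=4 acc=0xA94CA5 -> emit A9 4C A5, reset; bytes_emitted=6
After char 8 ('m'=38): chars_in_quartet=1 acc=0x26 bytes_emitted=6
After char 9 ('g'=32): chars_in_quartet=2 acc=0x9A0 bytes_emitted=6
Padding '==': partial quartet acc=0x9A0 -> emit 9A; bytes_emitted=7

Answer: 48 CE 25 A9 4C A5 9A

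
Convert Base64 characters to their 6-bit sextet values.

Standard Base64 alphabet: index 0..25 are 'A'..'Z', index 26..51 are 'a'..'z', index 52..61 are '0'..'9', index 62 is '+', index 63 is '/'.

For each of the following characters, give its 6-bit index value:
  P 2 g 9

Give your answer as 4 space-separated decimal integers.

Answer: 15 54 32 61

Derivation:
'P': A..Z range, ord('P') − ord('A') = 15
'2': 0..9 range, 52 + ord('2') − ord('0') = 54
'g': a..z range, 26 + ord('g') − ord('a') = 32
'9': 0..9 range, 52 + ord('9') − ord('0') = 61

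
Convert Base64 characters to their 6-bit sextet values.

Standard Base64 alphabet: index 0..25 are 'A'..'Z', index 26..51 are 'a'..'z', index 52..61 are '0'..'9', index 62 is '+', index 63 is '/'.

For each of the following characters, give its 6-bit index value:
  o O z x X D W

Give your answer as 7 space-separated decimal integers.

'o': a..z range, 26 + ord('o') − ord('a') = 40
'O': A..Z range, ord('O') − ord('A') = 14
'z': a..z range, 26 + ord('z') − ord('a') = 51
'x': a..z range, 26 + ord('x') − ord('a') = 49
'X': A..Z range, ord('X') − ord('A') = 23
'D': A..Z range, ord('D') − ord('A') = 3
'W': A..Z range, ord('W') − ord('A') = 22

Answer: 40 14 51 49 23 3 22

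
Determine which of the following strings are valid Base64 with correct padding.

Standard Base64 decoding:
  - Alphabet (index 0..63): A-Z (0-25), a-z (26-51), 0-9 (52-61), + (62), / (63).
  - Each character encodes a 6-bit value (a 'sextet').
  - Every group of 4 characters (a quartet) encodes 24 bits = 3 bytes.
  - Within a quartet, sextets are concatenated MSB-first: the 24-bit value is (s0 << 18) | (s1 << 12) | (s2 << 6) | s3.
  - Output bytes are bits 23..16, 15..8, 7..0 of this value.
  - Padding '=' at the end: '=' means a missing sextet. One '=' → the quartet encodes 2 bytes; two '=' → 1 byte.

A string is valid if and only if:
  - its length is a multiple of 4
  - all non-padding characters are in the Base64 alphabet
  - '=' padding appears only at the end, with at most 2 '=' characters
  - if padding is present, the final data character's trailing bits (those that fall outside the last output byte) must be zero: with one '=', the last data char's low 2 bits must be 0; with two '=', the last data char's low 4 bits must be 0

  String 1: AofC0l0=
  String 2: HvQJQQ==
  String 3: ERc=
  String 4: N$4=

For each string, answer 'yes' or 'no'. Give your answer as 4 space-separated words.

Answer: yes yes yes no

Derivation:
String 1: 'AofC0l0=' → valid
String 2: 'HvQJQQ==' → valid
String 3: 'ERc=' → valid
String 4: 'N$4=' → invalid (bad char(s): ['$'])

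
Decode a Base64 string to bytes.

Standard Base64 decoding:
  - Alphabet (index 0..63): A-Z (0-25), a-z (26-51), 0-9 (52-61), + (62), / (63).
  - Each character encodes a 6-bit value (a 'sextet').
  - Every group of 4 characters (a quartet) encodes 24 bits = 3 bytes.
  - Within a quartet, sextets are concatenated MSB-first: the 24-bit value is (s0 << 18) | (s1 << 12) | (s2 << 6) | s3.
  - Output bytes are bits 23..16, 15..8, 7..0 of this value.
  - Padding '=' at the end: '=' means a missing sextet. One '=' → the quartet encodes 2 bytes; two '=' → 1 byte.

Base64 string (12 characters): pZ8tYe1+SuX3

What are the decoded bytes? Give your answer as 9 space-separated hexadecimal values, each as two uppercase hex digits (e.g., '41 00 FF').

After char 0 ('p'=41): chars_in_quartet=1 acc=0x29 bytes_emitted=0
After char 1 ('Z'=25): chars_in_quartet=2 acc=0xA59 bytes_emitted=0
After char 2 ('8'=60): chars_in_quartet=3 acc=0x2967C bytes_emitted=0
After char 3 ('t'=45): chars_in_quartet=4 acc=0xA59F2D -> emit A5 9F 2D, reset; bytes_emitted=3
After char 4 ('Y'=24): chars_in_quartet=1 acc=0x18 bytes_emitted=3
After char 5 ('e'=30): chars_in_quartet=2 acc=0x61E bytes_emitted=3
After char 6 ('1'=53): chars_in_quartet=3 acc=0x187B5 bytes_emitted=3
After char 7 ('+'=62): chars_in_quartet=4 acc=0x61ED7E -> emit 61 ED 7E, reset; bytes_emitted=6
After char 8 ('S'=18): chars_in_quartet=1 acc=0x12 bytes_emitted=6
After char 9 ('u'=46): chars_in_quartet=2 acc=0x4AE bytes_emitted=6
After char 10 ('X'=23): chars_in_quartet=3 acc=0x12B97 bytes_emitted=6
After char 11 ('3'=55): chars_in_quartet=4 acc=0x4AE5F7 -> emit 4A E5 F7, reset; bytes_emitted=9

Answer: A5 9F 2D 61 ED 7E 4A E5 F7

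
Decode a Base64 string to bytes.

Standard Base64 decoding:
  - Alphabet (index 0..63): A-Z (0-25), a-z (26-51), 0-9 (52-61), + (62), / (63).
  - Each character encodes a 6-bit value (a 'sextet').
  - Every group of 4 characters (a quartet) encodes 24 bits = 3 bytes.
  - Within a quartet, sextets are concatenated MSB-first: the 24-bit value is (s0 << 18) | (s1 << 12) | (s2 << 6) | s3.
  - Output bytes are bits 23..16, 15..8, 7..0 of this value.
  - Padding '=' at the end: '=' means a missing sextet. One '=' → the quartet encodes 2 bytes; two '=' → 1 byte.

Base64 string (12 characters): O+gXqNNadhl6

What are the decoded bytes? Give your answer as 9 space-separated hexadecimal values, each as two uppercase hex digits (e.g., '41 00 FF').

After char 0 ('O'=14): chars_in_quartet=1 acc=0xE bytes_emitted=0
After char 1 ('+'=62): chars_in_quartet=2 acc=0x3BE bytes_emitted=0
After char 2 ('g'=32): chars_in_quartet=3 acc=0xEFA0 bytes_emitted=0
After char 3 ('X'=23): chars_in_quartet=4 acc=0x3BE817 -> emit 3B E8 17, reset; bytes_emitted=3
After char 4 ('q'=42): chars_in_quartet=1 acc=0x2A bytes_emitted=3
After char 5 ('N'=13): chars_in_quartet=2 acc=0xA8D bytes_emitted=3
After char 6 ('N'=13): chars_in_quartet=3 acc=0x2A34D bytes_emitted=3
After char 7 ('a'=26): chars_in_quartet=4 acc=0xA8D35A -> emit A8 D3 5A, reset; bytes_emitted=6
After char 8 ('d'=29): chars_in_quartet=1 acc=0x1D bytes_emitted=6
After char 9 ('h'=33): chars_in_quartet=2 acc=0x761 bytes_emitted=6
After char 10 ('l'=37): chars_in_quartet=3 acc=0x1D865 bytes_emitted=6
After char 11 ('6'=58): chars_in_quartet=4 acc=0x76197A -> emit 76 19 7A, reset; bytes_emitted=9

Answer: 3B E8 17 A8 D3 5A 76 19 7A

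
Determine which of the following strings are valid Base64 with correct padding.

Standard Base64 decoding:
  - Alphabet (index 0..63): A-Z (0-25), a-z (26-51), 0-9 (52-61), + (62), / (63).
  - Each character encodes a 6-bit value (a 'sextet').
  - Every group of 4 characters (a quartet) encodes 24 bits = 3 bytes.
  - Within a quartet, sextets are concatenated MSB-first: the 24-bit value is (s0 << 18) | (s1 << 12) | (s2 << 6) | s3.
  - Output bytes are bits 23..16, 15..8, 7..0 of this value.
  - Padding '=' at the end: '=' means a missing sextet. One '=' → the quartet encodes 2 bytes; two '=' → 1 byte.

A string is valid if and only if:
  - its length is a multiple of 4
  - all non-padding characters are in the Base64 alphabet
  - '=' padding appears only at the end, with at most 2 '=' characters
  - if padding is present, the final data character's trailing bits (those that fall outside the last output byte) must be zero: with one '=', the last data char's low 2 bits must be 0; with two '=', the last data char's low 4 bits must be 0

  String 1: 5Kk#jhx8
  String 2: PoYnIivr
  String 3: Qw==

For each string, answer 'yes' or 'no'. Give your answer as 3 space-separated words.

Answer: no yes yes

Derivation:
String 1: '5Kk#jhx8' → invalid (bad char(s): ['#'])
String 2: 'PoYnIivr' → valid
String 3: 'Qw==' → valid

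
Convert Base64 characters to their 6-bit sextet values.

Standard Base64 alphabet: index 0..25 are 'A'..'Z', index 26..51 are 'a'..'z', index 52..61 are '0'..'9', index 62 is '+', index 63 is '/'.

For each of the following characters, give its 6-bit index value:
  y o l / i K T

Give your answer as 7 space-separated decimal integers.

Answer: 50 40 37 63 34 10 19

Derivation:
'y': a..z range, 26 + ord('y') − ord('a') = 50
'o': a..z range, 26 + ord('o') − ord('a') = 40
'l': a..z range, 26 + ord('l') − ord('a') = 37
'/': index 63
'i': a..z range, 26 + ord('i') − ord('a') = 34
'K': A..Z range, ord('K') − ord('A') = 10
'T': A..Z range, ord('T') − ord('A') = 19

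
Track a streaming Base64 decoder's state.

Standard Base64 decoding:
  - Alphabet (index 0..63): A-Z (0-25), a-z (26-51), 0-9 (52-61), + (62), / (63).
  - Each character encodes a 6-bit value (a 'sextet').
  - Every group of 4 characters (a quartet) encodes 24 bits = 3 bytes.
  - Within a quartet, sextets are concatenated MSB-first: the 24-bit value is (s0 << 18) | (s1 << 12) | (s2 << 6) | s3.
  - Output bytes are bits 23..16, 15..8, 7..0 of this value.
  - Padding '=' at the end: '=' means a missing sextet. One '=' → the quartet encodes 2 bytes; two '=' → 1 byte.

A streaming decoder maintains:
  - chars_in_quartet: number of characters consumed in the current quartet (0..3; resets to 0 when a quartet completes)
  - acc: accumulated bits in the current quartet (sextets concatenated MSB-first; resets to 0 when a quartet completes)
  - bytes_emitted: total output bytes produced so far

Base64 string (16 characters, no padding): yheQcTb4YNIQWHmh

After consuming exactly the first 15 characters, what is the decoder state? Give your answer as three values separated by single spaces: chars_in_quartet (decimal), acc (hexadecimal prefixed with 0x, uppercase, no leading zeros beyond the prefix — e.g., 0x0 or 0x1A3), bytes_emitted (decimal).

After char 0 ('y'=50): chars_in_quartet=1 acc=0x32 bytes_emitted=0
After char 1 ('h'=33): chars_in_quartet=2 acc=0xCA1 bytes_emitted=0
After char 2 ('e'=30): chars_in_quartet=3 acc=0x3285E bytes_emitted=0
After char 3 ('Q'=16): chars_in_quartet=4 acc=0xCA1790 -> emit CA 17 90, reset; bytes_emitted=3
After char 4 ('c'=28): chars_in_quartet=1 acc=0x1C bytes_emitted=3
After char 5 ('T'=19): chars_in_quartet=2 acc=0x713 bytes_emitted=3
After char 6 ('b'=27): chars_in_quartet=3 acc=0x1C4DB bytes_emitted=3
After char 7 ('4'=56): chars_in_quartet=4 acc=0x7136F8 -> emit 71 36 F8, reset; bytes_emitted=6
After char 8 ('Y'=24): chars_in_quartet=1 acc=0x18 bytes_emitted=6
After char 9 ('N'=13): chars_in_quartet=2 acc=0x60D bytes_emitted=6
After char 10 ('I'=8): chars_in_quartet=3 acc=0x18348 bytes_emitted=6
After char 11 ('Q'=16): chars_in_quartet=4 acc=0x60D210 -> emit 60 D2 10, reset; bytes_emitted=9
After char 12 ('W'=22): chars_in_quartet=1 acc=0x16 bytes_emitted=9
After char 13 ('H'=7): chars_in_quartet=2 acc=0x587 bytes_emitted=9
After char 14 ('m'=38): chars_in_quartet=3 acc=0x161E6 bytes_emitted=9

Answer: 3 0x161E6 9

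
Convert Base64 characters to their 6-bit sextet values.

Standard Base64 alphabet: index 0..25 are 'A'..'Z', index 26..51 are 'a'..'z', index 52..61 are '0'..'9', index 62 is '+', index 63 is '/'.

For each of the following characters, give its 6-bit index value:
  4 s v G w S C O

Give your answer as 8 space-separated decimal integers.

Answer: 56 44 47 6 48 18 2 14

Derivation:
'4': 0..9 range, 52 + ord('4') − ord('0') = 56
's': a..z range, 26 + ord('s') − ord('a') = 44
'v': a..z range, 26 + ord('v') − ord('a') = 47
'G': A..Z range, ord('G') − ord('A') = 6
'w': a..z range, 26 + ord('w') − ord('a') = 48
'S': A..Z range, ord('S') − ord('A') = 18
'C': A..Z range, ord('C') − ord('A') = 2
'O': A..Z range, ord('O') − ord('A') = 14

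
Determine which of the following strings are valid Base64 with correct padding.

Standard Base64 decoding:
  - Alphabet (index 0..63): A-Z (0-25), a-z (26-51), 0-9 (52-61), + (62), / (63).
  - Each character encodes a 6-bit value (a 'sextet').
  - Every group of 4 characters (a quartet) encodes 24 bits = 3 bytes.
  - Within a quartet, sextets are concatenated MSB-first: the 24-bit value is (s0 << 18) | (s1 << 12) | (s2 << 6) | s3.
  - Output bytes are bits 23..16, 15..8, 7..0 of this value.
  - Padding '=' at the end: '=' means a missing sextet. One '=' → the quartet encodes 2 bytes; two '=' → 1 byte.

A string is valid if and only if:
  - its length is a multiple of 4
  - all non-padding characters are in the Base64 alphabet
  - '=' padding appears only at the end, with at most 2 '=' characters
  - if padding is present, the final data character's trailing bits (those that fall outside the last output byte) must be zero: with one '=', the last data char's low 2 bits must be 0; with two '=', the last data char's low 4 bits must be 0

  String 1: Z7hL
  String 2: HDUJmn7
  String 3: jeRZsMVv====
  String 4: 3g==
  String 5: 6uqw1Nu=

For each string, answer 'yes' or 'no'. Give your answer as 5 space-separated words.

Answer: yes no no yes no

Derivation:
String 1: 'Z7hL' → valid
String 2: 'HDUJmn7' → invalid (len=7 not mult of 4)
String 3: 'jeRZsMVv====' → invalid (4 pad chars (max 2))
String 4: '3g==' → valid
String 5: '6uqw1Nu=' → invalid (bad trailing bits)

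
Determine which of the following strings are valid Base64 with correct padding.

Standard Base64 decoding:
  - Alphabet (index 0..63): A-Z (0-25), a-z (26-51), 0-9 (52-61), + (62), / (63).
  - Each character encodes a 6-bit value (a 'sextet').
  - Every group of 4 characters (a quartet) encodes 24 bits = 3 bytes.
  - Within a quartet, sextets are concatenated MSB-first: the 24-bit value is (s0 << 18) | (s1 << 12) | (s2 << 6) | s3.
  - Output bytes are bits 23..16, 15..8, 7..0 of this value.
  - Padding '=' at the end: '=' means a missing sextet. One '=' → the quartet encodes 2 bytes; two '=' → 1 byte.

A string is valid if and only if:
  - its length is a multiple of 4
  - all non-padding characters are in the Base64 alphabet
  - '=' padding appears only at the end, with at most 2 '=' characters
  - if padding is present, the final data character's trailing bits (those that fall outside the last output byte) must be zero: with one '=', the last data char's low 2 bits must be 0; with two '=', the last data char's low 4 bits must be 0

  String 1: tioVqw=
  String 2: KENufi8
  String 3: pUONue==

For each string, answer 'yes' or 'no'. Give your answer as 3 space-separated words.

Answer: no no no

Derivation:
String 1: 'tioVqw=' → invalid (len=7 not mult of 4)
String 2: 'KENufi8' → invalid (len=7 not mult of 4)
String 3: 'pUONue==' → invalid (bad trailing bits)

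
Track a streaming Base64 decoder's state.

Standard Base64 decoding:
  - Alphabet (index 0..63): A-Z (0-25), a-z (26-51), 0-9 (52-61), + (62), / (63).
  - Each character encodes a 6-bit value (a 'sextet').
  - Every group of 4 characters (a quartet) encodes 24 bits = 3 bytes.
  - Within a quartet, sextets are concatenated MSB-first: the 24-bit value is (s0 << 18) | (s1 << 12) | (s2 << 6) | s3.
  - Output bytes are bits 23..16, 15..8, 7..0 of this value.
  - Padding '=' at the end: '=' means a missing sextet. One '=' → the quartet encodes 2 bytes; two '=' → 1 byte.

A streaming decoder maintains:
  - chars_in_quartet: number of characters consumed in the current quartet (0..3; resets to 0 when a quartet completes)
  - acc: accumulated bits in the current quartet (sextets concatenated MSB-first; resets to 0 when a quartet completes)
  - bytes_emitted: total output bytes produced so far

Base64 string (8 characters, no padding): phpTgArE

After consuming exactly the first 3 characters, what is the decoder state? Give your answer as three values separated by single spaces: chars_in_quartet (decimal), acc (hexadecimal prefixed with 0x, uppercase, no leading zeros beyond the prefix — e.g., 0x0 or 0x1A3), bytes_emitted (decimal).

Answer: 3 0x29869 0

Derivation:
After char 0 ('p'=41): chars_in_quartet=1 acc=0x29 bytes_emitted=0
After char 1 ('h'=33): chars_in_quartet=2 acc=0xA61 bytes_emitted=0
After char 2 ('p'=41): chars_in_quartet=3 acc=0x29869 bytes_emitted=0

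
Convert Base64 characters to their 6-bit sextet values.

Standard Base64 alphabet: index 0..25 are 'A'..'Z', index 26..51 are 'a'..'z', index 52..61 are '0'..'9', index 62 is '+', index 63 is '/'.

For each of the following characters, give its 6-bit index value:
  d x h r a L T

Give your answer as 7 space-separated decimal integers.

Answer: 29 49 33 43 26 11 19

Derivation:
'd': a..z range, 26 + ord('d') − ord('a') = 29
'x': a..z range, 26 + ord('x') − ord('a') = 49
'h': a..z range, 26 + ord('h') − ord('a') = 33
'r': a..z range, 26 + ord('r') − ord('a') = 43
'a': a..z range, 26 + ord('a') − ord('a') = 26
'L': A..Z range, ord('L') − ord('A') = 11
'T': A..Z range, ord('T') − ord('A') = 19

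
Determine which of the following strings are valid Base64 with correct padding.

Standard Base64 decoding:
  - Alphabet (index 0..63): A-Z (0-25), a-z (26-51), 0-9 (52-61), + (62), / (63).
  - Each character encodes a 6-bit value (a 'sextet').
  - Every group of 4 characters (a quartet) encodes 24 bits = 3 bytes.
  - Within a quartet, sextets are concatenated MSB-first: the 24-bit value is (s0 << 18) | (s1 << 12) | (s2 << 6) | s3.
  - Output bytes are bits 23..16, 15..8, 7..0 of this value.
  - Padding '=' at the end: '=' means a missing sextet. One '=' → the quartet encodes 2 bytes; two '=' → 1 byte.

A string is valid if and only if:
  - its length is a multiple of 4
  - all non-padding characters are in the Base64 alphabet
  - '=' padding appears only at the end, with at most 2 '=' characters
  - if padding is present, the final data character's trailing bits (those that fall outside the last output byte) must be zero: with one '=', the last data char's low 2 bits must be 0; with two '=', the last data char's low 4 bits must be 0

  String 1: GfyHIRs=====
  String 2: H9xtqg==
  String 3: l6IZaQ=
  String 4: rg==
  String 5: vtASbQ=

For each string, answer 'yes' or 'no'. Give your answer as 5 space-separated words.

Answer: no yes no yes no

Derivation:
String 1: 'GfyHIRs=====' → invalid (5 pad chars (max 2))
String 2: 'H9xtqg==' → valid
String 3: 'l6IZaQ=' → invalid (len=7 not mult of 4)
String 4: 'rg==' → valid
String 5: 'vtASbQ=' → invalid (len=7 not mult of 4)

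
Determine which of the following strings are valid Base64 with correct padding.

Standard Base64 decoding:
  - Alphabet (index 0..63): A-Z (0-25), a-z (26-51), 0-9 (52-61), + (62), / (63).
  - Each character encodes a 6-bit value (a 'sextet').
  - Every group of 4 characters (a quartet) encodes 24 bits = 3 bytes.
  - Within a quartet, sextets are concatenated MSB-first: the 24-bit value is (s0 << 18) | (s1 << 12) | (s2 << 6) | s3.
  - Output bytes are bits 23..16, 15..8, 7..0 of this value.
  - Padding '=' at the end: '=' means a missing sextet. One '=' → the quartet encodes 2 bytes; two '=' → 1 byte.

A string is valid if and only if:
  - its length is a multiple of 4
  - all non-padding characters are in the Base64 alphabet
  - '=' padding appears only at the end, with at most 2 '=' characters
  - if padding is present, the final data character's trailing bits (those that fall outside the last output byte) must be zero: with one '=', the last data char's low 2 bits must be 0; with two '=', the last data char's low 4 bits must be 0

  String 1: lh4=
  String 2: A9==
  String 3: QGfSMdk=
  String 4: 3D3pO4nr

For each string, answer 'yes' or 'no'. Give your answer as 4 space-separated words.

String 1: 'lh4=' → valid
String 2: 'A9==' → invalid (bad trailing bits)
String 3: 'QGfSMdk=' → valid
String 4: '3D3pO4nr' → valid

Answer: yes no yes yes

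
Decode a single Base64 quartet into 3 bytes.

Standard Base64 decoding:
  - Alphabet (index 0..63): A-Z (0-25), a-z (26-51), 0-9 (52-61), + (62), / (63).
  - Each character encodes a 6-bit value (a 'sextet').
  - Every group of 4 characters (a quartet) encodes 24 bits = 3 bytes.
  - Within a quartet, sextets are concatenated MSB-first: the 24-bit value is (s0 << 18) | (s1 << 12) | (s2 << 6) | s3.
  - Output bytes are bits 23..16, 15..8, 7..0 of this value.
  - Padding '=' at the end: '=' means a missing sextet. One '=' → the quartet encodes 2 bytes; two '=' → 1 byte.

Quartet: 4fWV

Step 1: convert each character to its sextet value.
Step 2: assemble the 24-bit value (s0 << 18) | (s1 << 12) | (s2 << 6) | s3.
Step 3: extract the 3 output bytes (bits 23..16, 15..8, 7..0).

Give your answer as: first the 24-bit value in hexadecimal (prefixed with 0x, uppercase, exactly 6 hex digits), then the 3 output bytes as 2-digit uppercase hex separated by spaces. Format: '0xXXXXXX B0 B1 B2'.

Answer: 0xE1F595 E1 F5 95

Derivation:
Sextets: 4=56, f=31, W=22, V=21
24-bit: (56<<18) | (31<<12) | (22<<6) | 21
      = 0xE00000 | 0x01F000 | 0x000580 | 0x000015
      = 0xE1F595
Bytes: (v>>16)&0xFF=E1, (v>>8)&0xFF=F5, v&0xFF=95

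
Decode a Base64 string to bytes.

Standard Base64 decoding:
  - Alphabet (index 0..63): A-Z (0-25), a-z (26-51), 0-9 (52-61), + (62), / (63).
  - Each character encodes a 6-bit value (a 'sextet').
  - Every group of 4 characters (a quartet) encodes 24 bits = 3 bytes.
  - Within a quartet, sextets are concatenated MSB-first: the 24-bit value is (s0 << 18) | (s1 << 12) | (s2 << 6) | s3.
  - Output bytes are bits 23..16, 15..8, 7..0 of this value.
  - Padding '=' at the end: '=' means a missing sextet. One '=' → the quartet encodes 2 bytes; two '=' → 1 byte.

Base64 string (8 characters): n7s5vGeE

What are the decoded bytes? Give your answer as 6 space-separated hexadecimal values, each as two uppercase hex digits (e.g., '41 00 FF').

Answer: 9F BB 39 BC 67 84

Derivation:
After char 0 ('n'=39): chars_in_quartet=1 acc=0x27 bytes_emitted=0
After char 1 ('7'=59): chars_in_quartet=2 acc=0x9FB bytes_emitted=0
After char 2 ('s'=44): chars_in_quartet=3 acc=0x27EEC bytes_emitted=0
After char 3 ('5'=57): chars_in_quartet=4 acc=0x9FBB39 -> emit 9F BB 39, reset; bytes_emitted=3
After char 4 ('v'=47): chars_in_quartet=1 acc=0x2F bytes_emitted=3
After char 5 ('G'=6): chars_in_quartet=2 acc=0xBC6 bytes_emitted=3
After char 6 ('e'=30): chars_in_quartet=3 acc=0x2F19E bytes_emitted=3
After char 7 ('E'=4): chars_in_quartet=4 acc=0xBC6784 -> emit BC 67 84, reset; bytes_emitted=6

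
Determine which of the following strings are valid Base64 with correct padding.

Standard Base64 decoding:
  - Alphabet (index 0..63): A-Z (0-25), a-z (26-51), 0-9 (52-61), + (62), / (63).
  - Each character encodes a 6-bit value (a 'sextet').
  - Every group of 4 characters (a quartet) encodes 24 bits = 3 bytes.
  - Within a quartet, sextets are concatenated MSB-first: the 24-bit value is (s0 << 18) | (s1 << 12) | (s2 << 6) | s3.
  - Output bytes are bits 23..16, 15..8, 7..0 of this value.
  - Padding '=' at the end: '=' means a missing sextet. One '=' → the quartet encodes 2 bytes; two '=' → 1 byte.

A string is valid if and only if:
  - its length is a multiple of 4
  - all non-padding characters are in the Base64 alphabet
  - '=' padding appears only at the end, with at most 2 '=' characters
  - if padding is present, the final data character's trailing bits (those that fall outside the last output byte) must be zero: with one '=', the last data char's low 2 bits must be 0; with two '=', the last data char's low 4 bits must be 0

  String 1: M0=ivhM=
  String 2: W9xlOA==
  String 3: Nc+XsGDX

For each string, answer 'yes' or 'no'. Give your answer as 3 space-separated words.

Answer: no yes yes

Derivation:
String 1: 'M0=ivhM=' → invalid (bad char(s): ['=']; '=' in middle)
String 2: 'W9xlOA==' → valid
String 3: 'Nc+XsGDX' → valid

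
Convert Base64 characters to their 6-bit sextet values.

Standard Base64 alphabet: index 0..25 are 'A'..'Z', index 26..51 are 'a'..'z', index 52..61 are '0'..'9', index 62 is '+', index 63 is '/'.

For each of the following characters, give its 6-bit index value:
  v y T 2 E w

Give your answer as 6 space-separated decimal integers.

'v': a..z range, 26 + ord('v') − ord('a') = 47
'y': a..z range, 26 + ord('y') − ord('a') = 50
'T': A..Z range, ord('T') − ord('A') = 19
'2': 0..9 range, 52 + ord('2') − ord('0') = 54
'E': A..Z range, ord('E') − ord('A') = 4
'w': a..z range, 26 + ord('w') − ord('a') = 48

Answer: 47 50 19 54 4 48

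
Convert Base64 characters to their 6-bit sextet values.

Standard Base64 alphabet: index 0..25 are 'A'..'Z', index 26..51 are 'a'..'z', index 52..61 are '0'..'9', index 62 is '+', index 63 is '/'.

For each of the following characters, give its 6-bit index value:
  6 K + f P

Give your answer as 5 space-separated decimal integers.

Answer: 58 10 62 31 15

Derivation:
'6': 0..9 range, 52 + ord('6') − ord('0') = 58
'K': A..Z range, ord('K') − ord('A') = 10
'+': index 62
'f': a..z range, 26 + ord('f') − ord('a') = 31
'P': A..Z range, ord('P') − ord('A') = 15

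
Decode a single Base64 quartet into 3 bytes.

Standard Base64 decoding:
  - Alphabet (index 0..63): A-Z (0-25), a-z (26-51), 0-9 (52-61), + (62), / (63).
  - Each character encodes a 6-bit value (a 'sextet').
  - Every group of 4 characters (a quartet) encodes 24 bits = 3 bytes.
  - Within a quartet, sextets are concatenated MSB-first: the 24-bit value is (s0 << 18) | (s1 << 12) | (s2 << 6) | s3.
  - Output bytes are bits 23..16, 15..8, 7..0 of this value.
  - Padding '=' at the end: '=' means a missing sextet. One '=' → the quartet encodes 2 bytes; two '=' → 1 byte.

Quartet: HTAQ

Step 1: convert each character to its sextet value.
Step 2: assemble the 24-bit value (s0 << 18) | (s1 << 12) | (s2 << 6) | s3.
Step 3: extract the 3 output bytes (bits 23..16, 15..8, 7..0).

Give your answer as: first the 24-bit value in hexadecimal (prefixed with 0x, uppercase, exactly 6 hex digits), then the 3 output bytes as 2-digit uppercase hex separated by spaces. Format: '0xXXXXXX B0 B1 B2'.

Sextets: H=7, T=19, A=0, Q=16
24-bit: (7<<18) | (19<<12) | (0<<6) | 16
      = 0x1C0000 | 0x013000 | 0x000000 | 0x000010
      = 0x1D3010
Bytes: (v>>16)&0xFF=1D, (v>>8)&0xFF=30, v&0xFF=10

Answer: 0x1D3010 1D 30 10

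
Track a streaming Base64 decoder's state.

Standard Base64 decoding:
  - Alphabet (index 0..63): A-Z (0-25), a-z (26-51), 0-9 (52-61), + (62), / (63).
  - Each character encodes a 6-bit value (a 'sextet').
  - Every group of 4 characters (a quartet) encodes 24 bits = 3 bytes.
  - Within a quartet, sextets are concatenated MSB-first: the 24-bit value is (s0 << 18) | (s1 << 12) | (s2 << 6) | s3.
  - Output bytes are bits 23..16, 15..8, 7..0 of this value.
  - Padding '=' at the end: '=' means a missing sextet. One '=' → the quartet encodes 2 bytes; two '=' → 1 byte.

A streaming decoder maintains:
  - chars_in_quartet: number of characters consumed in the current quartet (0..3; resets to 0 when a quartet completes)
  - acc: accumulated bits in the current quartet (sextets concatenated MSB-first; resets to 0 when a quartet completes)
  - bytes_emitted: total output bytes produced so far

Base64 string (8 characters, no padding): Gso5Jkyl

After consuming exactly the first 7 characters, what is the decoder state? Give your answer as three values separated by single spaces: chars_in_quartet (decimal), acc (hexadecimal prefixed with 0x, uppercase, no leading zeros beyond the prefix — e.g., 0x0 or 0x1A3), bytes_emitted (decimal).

After char 0 ('G'=6): chars_in_quartet=1 acc=0x6 bytes_emitted=0
After char 1 ('s'=44): chars_in_quartet=2 acc=0x1AC bytes_emitted=0
After char 2 ('o'=40): chars_in_quartet=3 acc=0x6B28 bytes_emitted=0
After char 3 ('5'=57): chars_in_quartet=4 acc=0x1ACA39 -> emit 1A CA 39, reset; bytes_emitted=3
After char 4 ('J'=9): chars_in_quartet=1 acc=0x9 bytes_emitted=3
After char 5 ('k'=36): chars_in_quartet=2 acc=0x264 bytes_emitted=3
After char 6 ('y'=50): chars_in_quartet=3 acc=0x9932 bytes_emitted=3

Answer: 3 0x9932 3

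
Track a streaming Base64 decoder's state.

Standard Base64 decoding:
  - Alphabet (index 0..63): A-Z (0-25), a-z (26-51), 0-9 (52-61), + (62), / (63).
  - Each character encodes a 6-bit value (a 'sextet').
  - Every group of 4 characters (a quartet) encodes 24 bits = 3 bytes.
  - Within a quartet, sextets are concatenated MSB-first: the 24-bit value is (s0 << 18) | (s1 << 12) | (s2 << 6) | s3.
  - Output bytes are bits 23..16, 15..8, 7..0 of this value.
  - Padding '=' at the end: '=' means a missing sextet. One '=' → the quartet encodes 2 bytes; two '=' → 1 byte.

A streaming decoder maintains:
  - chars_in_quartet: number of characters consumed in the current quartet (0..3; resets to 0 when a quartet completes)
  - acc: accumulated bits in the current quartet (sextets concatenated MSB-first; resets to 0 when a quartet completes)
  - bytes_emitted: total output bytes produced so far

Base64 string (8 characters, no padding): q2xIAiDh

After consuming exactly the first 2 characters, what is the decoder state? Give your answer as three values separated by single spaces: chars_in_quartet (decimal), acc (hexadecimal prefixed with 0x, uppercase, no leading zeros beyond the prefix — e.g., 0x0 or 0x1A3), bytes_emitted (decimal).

Answer: 2 0xAB6 0

Derivation:
After char 0 ('q'=42): chars_in_quartet=1 acc=0x2A bytes_emitted=0
After char 1 ('2'=54): chars_in_quartet=2 acc=0xAB6 bytes_emitted=0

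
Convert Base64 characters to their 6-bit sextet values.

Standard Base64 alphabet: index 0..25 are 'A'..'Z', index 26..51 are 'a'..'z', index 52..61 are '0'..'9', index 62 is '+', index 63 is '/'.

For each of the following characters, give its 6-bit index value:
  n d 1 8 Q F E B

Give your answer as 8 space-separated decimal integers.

'n': a..z range, 26 + ord('n') − ord('a') = 39
'd': a..z range, 26 + ord('d') − ord('a') = 29
'1': 0..9 range, 52 + ord('1') − ord('0') = 53
'8': 0..9 range, 52 + ord('8') − ord('0') = 60
'Q': A..Z range, ord('Q') − ord('A') = 16
'F': A..Z range, ord('F') − ord('A') = 5
'E': A..Z range, ord('E') − ord('A') = 4
'B': A..Z range, ord('B') − ord('A') = 1

Answer: 39 29 53 60 16 5 4 1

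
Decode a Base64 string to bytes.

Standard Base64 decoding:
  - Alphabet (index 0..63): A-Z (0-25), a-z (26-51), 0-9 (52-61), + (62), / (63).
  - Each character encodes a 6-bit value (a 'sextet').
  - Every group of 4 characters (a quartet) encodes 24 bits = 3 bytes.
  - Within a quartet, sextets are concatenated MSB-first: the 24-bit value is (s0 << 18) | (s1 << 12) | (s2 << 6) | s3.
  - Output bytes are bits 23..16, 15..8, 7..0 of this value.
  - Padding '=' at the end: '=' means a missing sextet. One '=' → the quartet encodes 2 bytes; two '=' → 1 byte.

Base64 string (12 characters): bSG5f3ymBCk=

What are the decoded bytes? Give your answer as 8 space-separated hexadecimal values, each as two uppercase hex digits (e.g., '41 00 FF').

Answer: 6D 21 B9 7F 7C A6 04 29

Derivation:
After char 0 ('b'=27): chars_in_quartet=1 acc=0x1B bytes_emitted=0
After char 1 ('S'=18): chars_in_quartet=2 acc=0x6D2 bytes_emitted=0
After char 2 ('G'=6): chars_in_quartet=3 acc=0x1B486 bytes_emitted=0
After char 3 ('5'=57): chars_in_quartet=4 acc=0x6D21B9 -> emit 6D 21 B9, reset; bytes_emitted=3
After char 4 ('f'=31): chars_in_quartet=1 acc=0x1F bytes_emitted=3
After char 5 ('3'=55): chars_in_quartet=2 acc=0x7F7 bytes_emitted=3
After char 6 ('y'=50): chars_in_quartet=3 acc=0x1FDF2 bytes_emitted=3
After char 7 ('m'=38): chars_in_quartet=4 acc=0x7F7CA6 -> emit 7F 7C A6, reset; bytes_emitted=6
After char 8 ('B'=1): chars_in_quartet=1 acc=0x1 bytes_emitted=6
After char 9 ('C'=2): chars_in_quartet=2 acc=0x42 bytes_emitted=6
After char 10 ('k'=36): chars_in_quartet=3 acc=0x10A4 bytes_emitted=6
Padding '=': partial quartet acc=0x10A4 -> emit 04 29; bytes_emitted=8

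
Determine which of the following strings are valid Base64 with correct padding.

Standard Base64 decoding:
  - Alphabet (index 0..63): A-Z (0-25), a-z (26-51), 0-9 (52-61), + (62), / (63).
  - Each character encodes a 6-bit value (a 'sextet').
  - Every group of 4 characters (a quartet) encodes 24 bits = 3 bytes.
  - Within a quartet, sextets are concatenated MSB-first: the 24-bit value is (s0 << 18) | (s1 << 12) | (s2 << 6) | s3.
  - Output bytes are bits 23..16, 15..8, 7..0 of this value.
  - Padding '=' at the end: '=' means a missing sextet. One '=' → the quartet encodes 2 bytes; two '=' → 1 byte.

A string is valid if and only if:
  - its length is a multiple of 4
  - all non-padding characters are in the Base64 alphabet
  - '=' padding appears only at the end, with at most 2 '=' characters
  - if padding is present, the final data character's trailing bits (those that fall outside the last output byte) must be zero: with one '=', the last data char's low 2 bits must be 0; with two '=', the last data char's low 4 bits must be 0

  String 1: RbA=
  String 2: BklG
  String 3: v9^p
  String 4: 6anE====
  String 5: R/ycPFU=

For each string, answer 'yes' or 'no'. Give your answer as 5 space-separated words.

String 1: 'RbA=' → valid
String 2: 'BklG' → valid
String 3: 'v9^p' → invalid (bad char(s): ['^'])
String 4: '6anE====' → invalid (4 pad chars (max 2))
String 5: 'R/ycPFU=' → valid

Answer: yes yes no no yes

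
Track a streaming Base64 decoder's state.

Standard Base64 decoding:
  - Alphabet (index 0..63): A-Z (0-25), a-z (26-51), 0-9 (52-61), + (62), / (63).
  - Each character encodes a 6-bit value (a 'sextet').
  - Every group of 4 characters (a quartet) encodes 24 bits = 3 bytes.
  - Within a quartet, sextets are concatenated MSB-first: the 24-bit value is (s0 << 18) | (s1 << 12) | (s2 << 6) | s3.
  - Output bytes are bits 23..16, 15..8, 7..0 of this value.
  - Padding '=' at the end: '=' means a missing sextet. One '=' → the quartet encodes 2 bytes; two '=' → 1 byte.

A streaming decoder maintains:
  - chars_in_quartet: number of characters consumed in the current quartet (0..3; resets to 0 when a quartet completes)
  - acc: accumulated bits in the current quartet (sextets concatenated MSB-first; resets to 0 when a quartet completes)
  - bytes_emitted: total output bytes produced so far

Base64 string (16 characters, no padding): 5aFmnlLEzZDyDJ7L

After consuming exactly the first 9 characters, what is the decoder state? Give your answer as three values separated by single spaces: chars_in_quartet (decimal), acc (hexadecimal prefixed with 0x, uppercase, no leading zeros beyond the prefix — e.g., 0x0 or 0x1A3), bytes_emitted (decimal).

After char 0 ('5'=57): chars_in_quartet=1 acc=0x39 bytes_emitted=0
After char 1 ('a'=26): chars_in_quartet=2 acc=0xE5A bytes_emitted=0
After char 2 ('F'=5): chars_in_quartet=3 acc=0x39685 bytes_emitted=0
After char 3 ('m'=38): chars_in_quartet=4 acc=0xE5A166 -> emit E5 A1 66, reset; bytes_emitted=3
After char 4 ('n'=39): chars_in_quartet=1 acc=0x27 bytes_emitted=3
After char 5 ('l'=37): chars_in_quartet=2 acc=0x9E5 bytes_emitted=3
After char 6 ('L'=11): chars_in_quartet=3 acc=0x2794B bytes_emitted=3
After char 7 ('E'=4): chars_in_quartet=4 acc=0x9E52C4 -> emit 9E 52 C4, reset; bytes_emitted=6
After char 8 ('z'=51): chars_in_quartet=1 acc=0x33 bytes_emitted=6

Answer: 1 0x33 6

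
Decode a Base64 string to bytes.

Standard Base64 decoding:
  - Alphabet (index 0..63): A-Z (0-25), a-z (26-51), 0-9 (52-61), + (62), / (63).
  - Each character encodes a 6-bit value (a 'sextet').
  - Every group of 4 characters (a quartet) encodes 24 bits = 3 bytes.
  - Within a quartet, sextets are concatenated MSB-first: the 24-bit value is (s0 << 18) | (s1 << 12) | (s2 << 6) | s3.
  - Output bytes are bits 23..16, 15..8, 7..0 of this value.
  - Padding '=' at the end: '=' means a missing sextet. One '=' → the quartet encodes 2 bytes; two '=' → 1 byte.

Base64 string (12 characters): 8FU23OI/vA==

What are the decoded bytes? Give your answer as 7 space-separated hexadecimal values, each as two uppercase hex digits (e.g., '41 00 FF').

Answer: F0 55 36 DC E2 3F BC

Derivation:
After char 0 ('8'=60): chars_in_quartet=1 acc=0x3C bytes_emitted=0
After char 1 ('F'=5): chars_in_quartet=2 acc=0xF05 bytes_emitted=0
After char 2 ('U'=20): chars_in_quartet=3 acc=0x3C154 bytes_emitted=0
After char 3 ('2'=54): chars_in_quartet=4 acc=0xF05536 -> emit F0 55 36, reset; bytes_emitted=3
After char 4 ('3'=55): chars_in_quartet=1 acc=0x37 bytes_emitted=3
After char 5 ('O'=14): chars_in_quartet=2 acc=0xDCE bytes_emitted=3
After char 6 ('I'=8): chars_in_quartet=3 acc=0x37388 bytes_emitted=3
After char 7 ('/'=63): chars_in_quartet=4 acc=0xDCE23F -> emit DC E2 3F, reset; bytes_emitted=6
After char 8 ('v'=47): chars_in_quartet=1 acc=0x2F bytes_emitted=6
After char 9 ('A'=0): chars_in_quartet=2 acc=0xBC0 bytes_emitted=6
Padding '==': partial quartet acc=0xBC0 -> emit BC; bytes_emitted=7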